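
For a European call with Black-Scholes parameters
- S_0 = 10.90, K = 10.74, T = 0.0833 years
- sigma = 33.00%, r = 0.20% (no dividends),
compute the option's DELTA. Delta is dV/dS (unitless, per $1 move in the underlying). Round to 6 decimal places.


Answer: Delta = 0.581070

Derivation:
d1 = 0.2046327156; d2 = 0.1093889757
phi(d1) = 0.3906763515; exp(-qT) = 1.0000000000; exp(-rT) = 0.9998334139
N(d1) = 0.5810704536
Delta = exp(-qT) * N(d1) = 1.0000000000 * 0.5810704536 = 0.581070


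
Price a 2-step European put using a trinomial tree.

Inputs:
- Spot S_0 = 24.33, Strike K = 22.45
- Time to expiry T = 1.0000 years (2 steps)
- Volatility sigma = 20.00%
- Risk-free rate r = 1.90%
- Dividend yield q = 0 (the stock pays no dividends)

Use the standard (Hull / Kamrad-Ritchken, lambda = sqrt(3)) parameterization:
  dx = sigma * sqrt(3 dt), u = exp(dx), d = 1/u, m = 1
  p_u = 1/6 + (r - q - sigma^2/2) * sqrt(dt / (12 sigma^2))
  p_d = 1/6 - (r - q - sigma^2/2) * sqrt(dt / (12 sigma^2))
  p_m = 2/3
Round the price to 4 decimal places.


dt = T/N = 0.500000; dx = sigma*sqrt(3*dt) = 0.244949
u = exp(dx) = 1.277556; d = 1/u = 0.782744
p_u = 0.165646, p_m = 0.666667, p_d = 0.167687
Discount per step: exp(-r*dt) = 0.990545
Stock lattice S(k, j) with j the centered position index:
  k=0: S(0,+0) = 24.3300
  k=1: S(1,-1) = 19.0442; S(1,+0) = 24.3300; S(1,+1) = 31.0829
  k=2: S(2,-2) = 14.9067; S(2,-1) = 19.0442; S(2,+0) = 24.3300; S(2,+1) = 31.0829; S(2,+2) = 39.7102
Terminal payoffs V(N, j) = max(K - S_T, 0):
  V(2,-2) = 7.543279; V(2,-1) = 3.405827; V(2,+0) = 0.000000; V(2,+1) = 0.000000; V(2,+2) = 0.000000
Backward induction: V(k, j) = exp(-r*dt) * [p_u * V(k+1, j+1) + p_m * V(k+1, j) + p_d * V(k+1, j-1)]
  V(1,-1) = exp(-r*dt) * [p_u*0.000000 + p_m*3.405827 + p_d*7.543279] = 3.502035
  V(1,+0) = exp(-r*dt) * [p_u*0.000000 + p_m*0.000000 + p_d*3.405827] = 0.565714
  V(1,+1) = exp(-r*dt) * [p_u*0.000000 + p_m*0.000000 + p_d*0.000000] = 0.000000
  V(0,+0) = exp(-r*dt) * [p_u*0.000000 + p_m*0.565714 + p_d*3.502035] = 0.955271

Answer: Price = V(0,0) = 0.9553


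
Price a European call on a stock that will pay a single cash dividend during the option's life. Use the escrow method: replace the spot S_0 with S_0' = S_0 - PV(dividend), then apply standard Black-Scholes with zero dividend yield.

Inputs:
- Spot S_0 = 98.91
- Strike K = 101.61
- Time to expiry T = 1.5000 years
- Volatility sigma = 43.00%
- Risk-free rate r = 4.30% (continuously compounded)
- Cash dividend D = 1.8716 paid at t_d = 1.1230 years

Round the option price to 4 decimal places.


PV(D) = D * exp(-r * t_d) = 1.8716 * 0.95285837 = 1.78336973
S_0' = S_0 - PV(D) = 98.9100 - 1.78336973 = 97.12663027
d1 = (ln(S_0'/K) + (r + sigma^2/2)*T) / (sigma*sqrt(T)) = 0.30010738
d2 = d1 - sigma*sqrt(T) = -0.22653292
exp(-rT) = 0.93753611
N(d1) = 0.61795237; N(d2) = 0.41039348
C = S_0' * N(d1) - K * exp(-rT) * N(d2) = 97.12663027 * 0.61795237 - 101.6100 * 0.93753611 * 0.41039348 = 20.9243

Answer: Price = 20.9243


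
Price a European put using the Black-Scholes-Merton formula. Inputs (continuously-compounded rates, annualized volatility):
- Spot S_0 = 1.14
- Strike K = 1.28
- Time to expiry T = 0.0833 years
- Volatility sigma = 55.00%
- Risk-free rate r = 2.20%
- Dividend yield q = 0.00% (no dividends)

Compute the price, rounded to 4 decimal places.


Answer: Price = 0.1641

Derivation:
d1 = (ln(S/K) + (r - q + 0.5*sigma^2) * T) / (sigma * sqrt(T)) = -0.63878271
d2 = d1 - sigma * sqrt(T) = -0.79752228
exp(-rT) = 0.99816908; exp(-qT) = 1.00000000
P = K * exp(-rT) * N(-d2) - S_0 * exp(-qT) * N(-d1)
N(-d1) = 0.73851785; N(-d2) = 0.78742611
P = 1.2800 * 0.99816908 * 0.78742611 - 1.1400 * 1.00000000 * 0.73851785 = 0.1641


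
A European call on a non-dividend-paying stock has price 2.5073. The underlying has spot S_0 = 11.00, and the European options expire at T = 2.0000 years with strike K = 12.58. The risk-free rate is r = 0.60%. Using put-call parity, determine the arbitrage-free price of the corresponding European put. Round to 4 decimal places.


Put-call parity: C - P = S_0 * exp(-qT) - K * exp(-rT).
S_0 * exp(-qT) = 11.0000 * 1.00000000 = 11.00000000
K * exp(-rT) = 12.5800 * 0.98807171 = 12.42994215
P = C - S*exp(-qT) + K*exp(-rT)
P = 2.5073 - 11.00000000 + 12.42994215 = 3.9372

Answer: Put price = 3.9372


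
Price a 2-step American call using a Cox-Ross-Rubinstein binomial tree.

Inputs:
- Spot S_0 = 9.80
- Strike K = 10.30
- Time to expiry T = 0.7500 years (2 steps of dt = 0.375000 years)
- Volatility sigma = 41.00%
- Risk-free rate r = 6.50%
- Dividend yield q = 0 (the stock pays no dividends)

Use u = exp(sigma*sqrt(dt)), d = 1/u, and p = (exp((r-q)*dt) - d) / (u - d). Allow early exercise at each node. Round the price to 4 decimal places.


Answer: Price = V(0,0) = 1.3265

Derivation:
dt = T/N = 0.375000
u = exp(sigma*sqrt(dt)) = 1.285404; d = 1/u = 0.777966
p = (exp((r-q)*dt) - d) / (u - d) = 0.486185
Discount per step: exp(-r*dt) = 0.975920
Stock lattice S(k, i) with i counting down-moves:
  k=0: S(0,0) = 9.8000
  k=1: S(1,0) = 12.5970; S(1,1) = 7.6241
  k=2: S(2,0) = 16.1922; S(2,1) = 9.8000; S(2,2) = 5.9313
Terminal payoffs V(N, i) = max(S_T - K, 0):
  V(2,0) = 5.892170; V(2,1) = 0.000000; V(2,2) = 0.000000
Backward induction: V(k, i) = exp(-r*dt) * [p * V(k+1, i) + (1-p) * V(k+1, i+1)]; then take max(V_cont, immediate exercise) for American.
  V(1,0) = exp(-r*dt) * [p*5.892170 + (1-p)*0.000000] = 2.795703; exercise = 2.296955; V(1,0) = max -> 2.795703
  V(1,1) = exp(-r*dt) * [p*0.000000 + (1-p)*0.000000] = 0.000000; exercise = 0.000000; V(1,1) = max -> 0.000000
  V(0,0) = exp(-r*dt) * [p*2.795703 + (1-p)*0.000000] = 1.326499; exercise = 0.000000; V(0,0) = max -> 1.326499


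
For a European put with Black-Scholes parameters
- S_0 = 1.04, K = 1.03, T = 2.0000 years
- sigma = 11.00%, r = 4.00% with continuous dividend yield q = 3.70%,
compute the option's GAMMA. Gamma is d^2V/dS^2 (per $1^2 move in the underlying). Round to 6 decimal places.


Answer: Gamma = 2.253801

Derivation:
d1 = 0.1784603224; d2 = 0.0228968305
phi(d1) = 0.3926398197; exp(-qT) = 0.9286716938; exp(-rT) = 0.9231163464
Gamma = exp(-qT) * phi(d1) / (S * sigma * sqrt(T)) = 0.9286716938 * 0.3926398197 / (1.0400 * 0.1100 * 1.4142135624) = 2.253801


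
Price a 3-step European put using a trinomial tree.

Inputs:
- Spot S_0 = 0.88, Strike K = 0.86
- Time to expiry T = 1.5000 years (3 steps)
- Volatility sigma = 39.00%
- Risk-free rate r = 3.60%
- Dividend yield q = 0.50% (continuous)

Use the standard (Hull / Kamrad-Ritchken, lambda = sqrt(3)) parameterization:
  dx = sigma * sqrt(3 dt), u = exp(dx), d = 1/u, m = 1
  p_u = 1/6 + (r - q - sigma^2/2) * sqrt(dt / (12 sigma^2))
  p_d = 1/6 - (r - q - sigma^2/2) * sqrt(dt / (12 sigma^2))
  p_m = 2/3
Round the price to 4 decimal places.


Answer: Price = V(0,0) = 0.1201

Derivation:
dt = T/N = 0.500000; dx = sigma*sqrt(3*dt) = 0.477650
u = exp(dx) = 1.612282; d = 1/u = 0.620239
p_u = 0.143088, p_m = 0.666667, p_d = 0.190246
Discount per step: exp(-r*dt) = 0.982161
Stock lattice S(k, j) with j the centered position index:
  k=0: S(0,+0) = 0.8800
  k=1: S(1,-1) = 0.5458; S(1,+0) = 0.8800; S(1,+1) = 1.4188
  k=2: S(2,-2) = 0.3385; S(2,-1) = 0.5458; S(2,+0) = 0.8800; S(2,+1) = 1.4188; S(2,+2) = 2.2875
  k=3: S(3,-3) = 0.2100; S(3,-2) = 0.3385; S(3,-1) = 0.5458; S(3,+0) = 0.8800; S(3,+1) = 1.4188; S(3,+2) = 2.2875; S(3,+3) = 3.6881
Terminal payoffs V(N, j) = max(K - S_T, 0):
  V(3,-3) = 0.650029; V(3,-2) = 0.521467; V(3,-1) = 0.314190; V(3,+0) = 0.000000; V(3,+1) = 0.000000; V(3,+2) = 0.000000; V(3,+3) = 0.000000
Backward induction: V(k, j) = exp(-r*dt) * [p_u * V(k+1, j+1) + p_m * V(k+1, j) + p_d * V(k+1, j-1)]
  V(2,-2) = exp(-r*dt) * [p_u*0.314190 + p_m*0.521467 + p_d*0.650029] = 0.507057
  V(2,-1) = exp(-r*dt) * [p_u*0.000000 + p_m*0.314190 + p_d*0.521467] = 0.303160
  V(2,+0) = exp(-r*dt) * [p_u*0.000000 + p_m*0.000000 + p_d*0.314190] = 0.058707
  V(2,+1) = exp(-r*dt) * [p_u*0.000000 + p_m*0.000000 + p_d*0.000000] = 0.000000
  V(2,+2) = exp(-r*dt) * [p_u*0.000000 + p_m*0.000000 + p_d*0.000000] = 0.000000
  V(1,-1) = exp(-r*dt) * [p_u*0.058707 + p_m*0.303160 + p_d*0.507057] = 0.301496
  V(1,+0) = exp(-r*dt) * [p_u*0.000000 + p_m*0.058707 + p_d*0.303160] = 0.095086
  V(1,+1) = exp(-r*dt) * [p_u*0.000000 + p_m*0.000000 + p_d*0.058707] = 0.010969
  V(0,+0) = exp(-r*dt) * [p_u*0.010969 + p_m*0.095086 + p_d*0.301496] = 0.120137


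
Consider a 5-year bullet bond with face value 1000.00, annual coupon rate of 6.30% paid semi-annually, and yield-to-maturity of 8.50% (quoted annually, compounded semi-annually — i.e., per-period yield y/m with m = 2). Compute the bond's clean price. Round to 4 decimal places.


Coupon per period c = face * coupon_rate / m = 31.500000
Periods per year m = 2; per-period yield y/m = 0.042500
Number of cashflows N = 10
Cashflows (t years, CF_t, discount factor 1/(1+y/m)^(m*t), PV):
  t = 0.5000: CF_t = 31.500000, DF = 0.959233, PV = 30.215827
  t = 1.0000: CF_t = 31.500000, DF = 0.920127, PV = 28.984007
  t = 1.5000: CF_t = 31.500000, DF = 0.882616, PV = 27.802405
  t = 2.0000: CF_t = 31.500000, DF = 0.846634, PV = 26.668973
  t = 2.5000: CF_t = 31.500000, DF = 0.812119, PV = 25.581749
  t = 3.0000: CF_t = 31.500000, DF = 0.779011, PV = 24.538848
  t = 3.5000: CF_t = 31.500000, DF = 0.747253, PV = 23.538463
  t = 4.0000: CF_t = 31.500000, DF = 0.716789, PV = 22.578862
  t = 4.5000: CF_t = 31.500000, DF = 0.687568, PV = 21.658381
  t = 5.0000: CF_t = 1031.500000, DF = 0.659537, PV = 680.312727
Price P = sum_t PV_t = 911.880243

Answer: Price = 911.8802


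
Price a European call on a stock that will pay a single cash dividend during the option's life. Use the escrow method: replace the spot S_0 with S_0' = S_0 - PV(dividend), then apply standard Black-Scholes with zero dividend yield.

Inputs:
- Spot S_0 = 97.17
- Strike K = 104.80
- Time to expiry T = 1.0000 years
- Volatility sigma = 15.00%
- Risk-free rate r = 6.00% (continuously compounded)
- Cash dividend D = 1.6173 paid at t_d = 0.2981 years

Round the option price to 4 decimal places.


PV(D) = D * exp(-r * t_d) = 1.6173 * 0.98227301 = 1.58863013
S_0' = S_0 - PV(D) = 97.1700 - 1.58863013 = 95.58136987
d1 = (ln(S_0'/K) + (r + sigma^2/2)*T) / (sigma*sqrt(T)) = -0.13883898
d2 = d1 - sigma*sqrt(T) = -0.28883898
exp(-rT) = 0.94176453
N(d1) = 0.44478870; N(d2) = 0.38635230
C = S_0' * N(d1) - K * exp(-rT) * N(d2) = 95.58136987 * 0.44478870 - 104.8000 * 0.94176453 * 0.38635230 = 4.3817

Answer: Price = 4.3817


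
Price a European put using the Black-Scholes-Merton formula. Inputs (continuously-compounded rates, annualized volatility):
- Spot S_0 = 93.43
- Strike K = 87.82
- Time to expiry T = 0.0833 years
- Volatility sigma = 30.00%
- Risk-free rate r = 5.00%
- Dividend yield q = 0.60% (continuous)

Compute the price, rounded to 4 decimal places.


d1 = (ln(S/K) + (r - q + 0.5*sigma^2) * T) / (sigma * sqrt(T)) = 0.80079405
d2 = d1 - sigma * sqrt(T) = 0.71420883
exp(-rT) = 0.99584366; exp(-qT) = 0.99950032
P = K * exp(-rT) * N(-d2) - S_0 * exp(-qT) * N(-d1)
N(-d1) = 0.21162544; N(-d2) = 0.23754903
P = 87.8200 * 0.99584366 * 0.23754903 - 93.4300 * 0.99950032 * 0.21162544 = 1.0126

Answer: Price = 1.0126


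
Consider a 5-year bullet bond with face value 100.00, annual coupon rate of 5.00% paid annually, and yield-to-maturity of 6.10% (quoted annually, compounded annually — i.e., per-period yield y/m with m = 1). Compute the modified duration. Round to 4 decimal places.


Answer: Modified duration = 4.2729

Derivation:
Coupon per period c = face * coupon_rate / m = 5.000000
Periods per year m = 1; per-period yield y/m = 0.061000
Number of cashflows N = 5
Cashflows (t years, CF_t, discount factor 1/(1+y/m)^(m*t), PV):
  t = 1.0000: CF_t = 5.000000, DF = 0.942507, PV = 4.712535
  t = 2.0000: CF_t = 5.000000, DF = 0.888320, PV = 4.441598
  t = 3.0000: CF_t = 5.000000, DF = 0.837247, PV = 4.186237
  t = 4.0000: CF_t = 5.000000, DF = 0.789112, PV = 3.945558
  t = 5.0000: CF_t = 105.000000, DF = 0.743743, PV = 78.093049
Price P = sum_t PV_t = 95.378978
First compute Macaulay numerator sum_t t * PV_t:
  t * PV_t at t = 1.0000: 4.712535
  t * PV_t at t = 2.0000: 8.883196
  t * PV_t at t = 3.0000: 12.558712
  t * PV_t at t = 4.0000: 15.782233
  t * PV_t at t = 5.0000: 390.465245
Macaulay duration D = 432.401922 / 95.378978 = 4.533514
Modified duration = D / (1 + y/m) = 4.533514 / (1 + 0.061000) = 4.272869


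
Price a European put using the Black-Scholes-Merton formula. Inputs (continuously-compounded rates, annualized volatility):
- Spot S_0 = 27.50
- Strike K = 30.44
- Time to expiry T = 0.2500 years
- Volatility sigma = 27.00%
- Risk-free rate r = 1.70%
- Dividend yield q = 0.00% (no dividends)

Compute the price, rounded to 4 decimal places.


d1 = (ln(S/K) + (r - q + 0.5*sigma^2) * T) / (sigma * sqrt(T)) = -0.65340021
d2 = d1 - sigma * sqrt(T) = -0.78840021
exp(-rT) = 0.99575902; exp(-qT) = 1.00000000
P = K * exp(-rT) * N(-d2) - S_0 * exp(-qT) * N(-d1)
N(-d1) = 0.74325085; N(-d2) = 0.78476868
P = 30.4400 * 0.99575902 * 0.78476868 - 27.5000 * 1.00000000 * 0.74325085 = 3.3477

Answer: Price = 3.3477


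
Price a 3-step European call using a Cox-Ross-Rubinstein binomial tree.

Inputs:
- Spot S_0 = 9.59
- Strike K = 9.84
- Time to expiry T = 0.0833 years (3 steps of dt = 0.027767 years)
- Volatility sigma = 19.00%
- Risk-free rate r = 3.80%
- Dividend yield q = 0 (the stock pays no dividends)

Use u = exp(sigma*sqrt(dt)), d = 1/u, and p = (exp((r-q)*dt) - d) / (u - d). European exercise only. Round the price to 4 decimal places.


Answer: Price = V(0,0) = 0.1148

Derivation:
dt = T/N = 0.027767
u = exp(sigma*sqrt(dt)) = 1.032167; d = 1/u = 0.968836
p = (exp((r-q)*dt) - d) / (u - d) = 0.508755
Discount per step: exp(-r*dt) = 0.998945
Stock lattice S(k, i) with i counting down-moves:
  k=0: S(0,0) = 9.5900
  k=1: S(1,0) = 9.8985; S(1,1) = 9.2911
  k=2: S(2,0) = 10.2169; S(2,1) = 9.5900; S(2,2) = 9.0016
  k=3: S(3,0) = 10.5455; S(3,1) = 9.8985; S(3,2) = 9.2911; S(3,3) = 8.7211
Terminal payoffs V(N, i) = max(S_T - K, 0):
  V(3,0) = 0.705528; V(3,1) = 0.058480; V(3,2) = 0.000000; V(3,3) = 0.000000
Backward induction: V(k, i) = exp(-r*dt) * [p * V(k+1, i) + (1-p) * V(k+1, i+1)].
  V(2,0) = exp(-r*dt) * [p*0.705528 + (1-p)*0.058480] = 0.387260
  V(2,1) = exp(-r*dt) * [p*0.058480 + (1-p)*0.000000] = 0.029721
  V(2,2) = exp(-r*dt) * [p*0.000000 + (1-p)*0.000000] = 0.000000
  V(1,0) = exp(-r*dt) * [p*0.387260 + (1-p)*0.029721] = 0.211397
  V(1,1) = exp(-r*dt) * [p*0.029721 + (1-p)*0.000000] = 0.015105
  V(0,0) = exp(-r*dt) * [p*0.211397 + (1-p)*0.015105] = 0.114848


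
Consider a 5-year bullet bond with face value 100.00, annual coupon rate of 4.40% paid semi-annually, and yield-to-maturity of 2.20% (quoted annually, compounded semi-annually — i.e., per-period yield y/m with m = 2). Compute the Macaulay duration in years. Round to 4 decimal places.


Coupon per period c = face * coupon_rate / m = 2.200000
Periods per year m = 2; per-period yield y/m = 0.011000
Number of cashflows N = 10
Cashflows (t years, CF_t, discount factor 1/(1+y/m)^(m*t), PV):
  t = 0.5000: CF_t = 2.200000, DF = 0.989120, PV = 2.176063
  t = 1.0000: CF_t = 2.200000, DF = 0.978358, PV = 2.152387
  t = 1.5000: CF_t = 2.200000, DF = 0.967713, PV = 2.128968
  t = 2.0000: CF_t = 2.200000, DF = 0.957184, PV = 2.105805
  t = 2.5000: CF_t = 2.200000, DF = 0.946769, PV = 2.082893
  t = 3.0000: CF_t = 2.200000, DF = 0.936468, PV = 2.060230
  t = 3.5000: CF_t = 2.200000, DF = 0.926279, PV = 2.037814
  t = 4.0000: CF_t = 2.200000, DF = 0.916201, PV = 2.015642
  t = 4.5000: CF_t = 2.200000, DF = 0.906232, PV = 1.993711
  t = 5.0000: CF_t = 102.200000, DF = 0.896372, PV = 91.609253
Price P = sum_t PV_t = 110.362767
Macaulay numerator sum_t t * PV_t:
  t * PV_t at t = 0.5000: 1.088032
  t * PV_t at t = 1.0000: 2.152387
  t * PV_t at t = 1.5000: 3.193453
  t * PV_t at t = 2.0000: 4.211609
  t * PV_t at t = 2.5000: 5.207232
  t * PV_t at t = 3.0000: 6.180691
  t * PV_t at t = 3.5000: 7.132350
  t * PV_t at t = 4.0000: 8.062569
  t * PV_t at t = 4.5000: 8.971701
  t * PV_t at t = 5.0000: 458.046263
Macaulay duration D = (sum_t t * PV_t) / P = 504.246285 / 110.362767 = 4.568989

Answer: Macaulay duration = 4.5690 years


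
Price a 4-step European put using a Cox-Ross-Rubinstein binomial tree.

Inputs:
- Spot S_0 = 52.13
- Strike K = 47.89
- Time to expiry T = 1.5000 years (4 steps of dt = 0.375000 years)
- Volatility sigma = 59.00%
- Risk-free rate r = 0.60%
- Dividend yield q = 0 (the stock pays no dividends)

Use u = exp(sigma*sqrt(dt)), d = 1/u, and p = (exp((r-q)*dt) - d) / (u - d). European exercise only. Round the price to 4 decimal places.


dt = T/N = 0.375000
u = exp(sigma*sqrt(dt)) = 1.435194; d = 1/u = 0.696770
p = (exp((r-q)*dt) - d) / (u - d) = 0.413695
Discount per step: exp(-r*dt) = 0.997753
Stock lattice S(k, i) with i counting down-moves:
  k=0: S(0,0) = 52.1300
  k=1: S(1,0) = 74.8166; S(1,1) = 36.3226
  k=2: S(2,0) = 107.3764; S(2,1) = 52.1300; S(2,2) = 25.3085
  k=3: S(3,0) = 154.1059; S(3,1) = 74.8166; S(3,2) = 36.3226; S(3,3) = 17.6342
  k=4: S(4,0) = 221.1717; S(4,1) = 107.3764; S(4,2) = 52.1300; S(4,3) = 25.3085; S(4,4) = 12.2870
Terminal payoffs V(N, i) = max(K - S_T, 0):
  V(4,0) = 0.000000; V(4,1) = 0.000000; V(4,2) = 0.000000; V(4,3) = 22.581479; V(4,4) = 35.603002
Backward induction: V(k, i) = exp(-r*dt) * [p * V(k+1, i) + (1-p) * V(k+1, i+1)].
  V(3,0) = exp(-r*dt) * [p*0.000000 + (1-p)*0.000000] = 0.000000
  V(3,1) = exp(-r*dt) * [p*0.000000 + (1-p)*0.000000] = 0.000000
  V(3,2) = exp(-r*dt) * [p*0.000000 + (1-p)*22.581479] = 13.209869
  V(3,3) = exp(-r*dt) * [p*22.581479 + (1-p)*35.603002] = 30.148148
  V(2,0) = exp(-r*dt) * [p*0.000000 + (1-p)*0.000000] = 0.000000
  V(2,1) = exp(-r*dt) * [p*0.000000 + (1-p)*13.209869] = 7.727600
  V(2,2) = exp(-r*dt) * [p*13.209869 + (1-p)*30.148148] = 23.088851
  V(1,0) = exp(-r*dt) * [p*0.000000 + (1-p)*7.727600] = 4.520544
  V(1,1) = exp(-r*dt) * [p*7.727600 + (1-p)*23.088851] = 16.696362
  V(0,0) = exp(-r*dt) * [p*4.520544 + (1-p)*16.696362] = 11.633078

Answer: Price = V(0,0) = 11.6331


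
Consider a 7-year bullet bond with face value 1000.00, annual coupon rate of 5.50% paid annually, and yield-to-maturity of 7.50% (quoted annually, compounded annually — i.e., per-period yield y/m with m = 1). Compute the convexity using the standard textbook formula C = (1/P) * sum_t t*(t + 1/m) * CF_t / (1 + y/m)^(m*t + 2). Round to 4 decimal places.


Answer: Convexity = 38.7141

Derivation:
Coupon per period c = face * coupon_rate / m = 55.000000
Periods per year m = 1; per-period yield y/m = 0.075000
Number of cashflows N = 7
Cashflows (t years, CF_t, discount factor 1/(1+y/m)^(m*t), PV):
  t = 1.0000: CF_t = 55.000000, DF = 0.930233, PV = 51.162791
  t = 2.0000: CF_t = 55.000000, DF = 0.865333, PV = 47.593294
  t = 3.0000: CF_t = 55.000000, DF = 0.804961, PV = 44.272831
  t = 4.0000: CF_t = 55.000000, DF = 0.748801, PV = 41.184029
  t = 5.0000: CF_t = 55.000000, DF = 0.696559, PV = 38.310725
  t = 6.0000: CF_t = 55.000000, DF = 0.647962, PV = 35.637884
  t = 7.0000: CF_t = 1055.000000, DF = 0.602755, PV = 635.906420
Price P = sum_t PV_t = 894.067974
Convexity numerator sum_t t*(t + 1/m) * CF_t / (1+y/m)^(m*t + 2):
  t = 1.0000: term = 88.545663
  t = 2.0000: term = 247.104175
  t = 3.0000: term = 459.728697
  t = 4.0000: term = 712.757670
  t = 5.0000: term = 994.545586
  t = 6.0000: term = 1295.222159
  t = 7.0000: term = 30815.151580
Convexity = (1/P) * sum = 34613.055531 / 894.067974 = 38.714121


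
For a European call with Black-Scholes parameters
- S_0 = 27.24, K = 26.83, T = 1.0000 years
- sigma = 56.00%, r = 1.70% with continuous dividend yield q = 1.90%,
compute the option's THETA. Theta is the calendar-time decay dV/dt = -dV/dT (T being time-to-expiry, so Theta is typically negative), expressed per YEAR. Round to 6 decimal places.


Answer: Theta = -2.715509

Derivation:
d1 = 0.3035103872; d2 = -0.2564896128
phi(d1) = 0.3809840338; exp(-qT) = 0.9811793622; exp(-rT) = 0.9831436846
Theta = -S*exp(-qT)*phi(d1)*sigma/(2*sqrt(T)) - r*K*exp(-rT)*N(d2) + q*S*exp(-qT)*N(d1)
N(d1) = 0.6192495336; N(d2) = 0.3987864000; sqrt(T) = 1.0000000000
Term 1 = -27.2400 * 0.9811793622 * 0.3809840338 * 0.5600 / (2 * 1.0000000000) = -2.8511516337
Term 2 = -0.0170 * 26.8300 * 0.9831436846 * 0.3987864000 = -0.1788244619
Term 3 = 0.0190 * 27.2400 * 0.9811793622 * 0.6192495336 = 0.3144667970
Theta = -2.8511516337 + (-0.1788244619) + (0.3144667970) = -2.715509


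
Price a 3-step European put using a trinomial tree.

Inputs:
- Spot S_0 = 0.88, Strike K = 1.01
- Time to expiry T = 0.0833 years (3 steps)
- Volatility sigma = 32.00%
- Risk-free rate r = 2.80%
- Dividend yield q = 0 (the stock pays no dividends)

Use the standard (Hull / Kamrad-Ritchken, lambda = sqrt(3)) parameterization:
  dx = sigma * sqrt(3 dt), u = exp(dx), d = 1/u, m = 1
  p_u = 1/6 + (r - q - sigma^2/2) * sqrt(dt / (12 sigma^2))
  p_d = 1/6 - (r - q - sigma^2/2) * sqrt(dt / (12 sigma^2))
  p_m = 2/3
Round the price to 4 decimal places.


Answer: Price = V(0,0) = 0.1309

Derivation:
dt = T/N = 0.027767; dx = sigma*sqrt(3*dt) = 0.092358
u = exp(dx) = 1.096757; d = 1/u = 0.911779
p_u = 0.163179, p_m = 0.666667, p_d = 0.170154
Discount per step: exp(-r*dt) = 0.999223
Stock lattice S(k, j) with j the centered position index:
  k=0: S(0,+0) = 0.8800
  k=1: S(1,-1) = 0.8024; S(1,+0) = 0.8800; S(1,+1) = 0.9651
  k=2: S(2,-2) = 0.7316; S(2,-1) = 0.8024; S(2,+0) = 0.8800; S(2,+1) = 0.9651; S(2,+2) = 1.0585
  k=3: S(3,-3) = 0.6670; S(3,-2) = 0.7316; S(3,-1) = 0.8024; S(3,+0) = 0.8800; S(3,+1) = 0.9651; S(3,+2) = 1.0585; S(3,+3) = 1.1610
Terminal payoffs V(N, j) = max(K - S_T, 0):
  V(3,-3) = 0.342961; V(3,-2) = 0.278420; V(3,-1) = 0.207634; V(3,+0) = 0.130000; V(3,+1) = 0.044854; V(3,+2) = 0.000000; V(3,+3) = 0.000000
Backward induction: V(k, j) = exp(-r*dt) * [p_u * V(k+1, j+1) + p_m * V(k+1, j) + p_d * V(k+1, j-1)]
  V(2,-2) = exp(-r*dt) * [p_u*0.207634 + p_m*0.278420 + p_d*0.342961] = 0.277635
  V(2,-1) = exp(-r*dt) * [p_u*0.130000 + p_m*0.207634 + p_d*0.278420] = 0.206850
  V(2,+0) = exp(-r*dt) * [p_u*0.044854 + p_m*0.130000 + p_d*0.207634] = 0.129215
  V(2,+1) = exp(-r*dt) * [p_u*0.000000 + p_m*0.044854 + p_d*0.130000] = 0.051982
  V(2,+2) = exp(-r*dt) * [p_u*0.000000 + p_m*0.000000 + p_d*0.044854] = 0.007626
  V(1,-1) = exp(-r*dt) * [p_u*0.129215 + p_m*0.206850 + p_d*0.277635] = 0.206065
  V(1,+0) = exp(-r*dt) * [p_u*0.051982 + p_m*0.129215 + p_d*0.206850] = 0.129721
  V(1,+1) = exp(-r*dt) * [p_u*0.007626 + p_m*0.051982 + p_d*0.129215] = 0.057841
  V(0,+0) = exp(-r*dt) * [p_u*0.057841 + p_m*0.129721 + p_d*0.206065] = 0.130880


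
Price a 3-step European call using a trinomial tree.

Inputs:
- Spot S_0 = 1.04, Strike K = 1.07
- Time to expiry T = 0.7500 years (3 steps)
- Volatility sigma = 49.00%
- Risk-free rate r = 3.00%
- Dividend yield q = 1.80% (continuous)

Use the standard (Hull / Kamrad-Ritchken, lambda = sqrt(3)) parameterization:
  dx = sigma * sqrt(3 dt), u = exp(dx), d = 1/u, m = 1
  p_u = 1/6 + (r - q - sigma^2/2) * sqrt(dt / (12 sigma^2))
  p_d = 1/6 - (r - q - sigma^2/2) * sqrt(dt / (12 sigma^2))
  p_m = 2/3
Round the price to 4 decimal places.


Answer: Price = V(0,0) = 0.1516

Derivation:
dt = T/N = 0.250000; dx = sigma*sqrt(3*dt) = 0.424352
u = exp(dx) = 1.528600; d = 1/u = 0.654193
p_u = 0.134839, p_m = 0.666667, p_d = 0.198495
Discount per step: exp(-r*dt) = 0.992528
Stock lattice S(k, j) with j the centered position index:
  k=0: S(0,+0) = 1.0400
  k=1: S(1,-1) = 0.6804; S(1,+0) = 1.0400; S(1,+1) = 1.5897
  k=2: S(2,-2) = 0.4451; S(2,-1) = 0.6804; S(2,+0) = 1.0400; S(2,+1) = 1.5897; S(2,+2) = 2.4301
  k=3: S(3,-3) = 0.2912; S(3,-2) = 0.4451; S(3,-1) = 0.6804; S(3,+0) = 1.0400; S(3,+1) = 1.5897; S(3,+2) = 2.4301; S(3,+3) = 3.7146
Terminal payoffs V(N, j) = max(S_T - K, 0):
  V(3,-3) = 0.000000; V(3,-2) = 0.000000; V(3,-1) = 0.000000; V(3,+0) = 0.000000; V(3,+1) = 0.519744; V(3,+2) = 1.360083; V(3,+3) = 2.644626
Backward induction: V(k, j) = exp(-r*dt) * [p_u * V(k+1, j+1) + p_m * V(k+1, j) + p_d * V(k+1, j-1)]
  V(2,-2) = exp(-r*dt) * [p_u*0.000000 + p_m*0.000000 + p_d*0.000000] = 0.000000
  V(2,-1) = exp(-r*dt) * [p_u*0.000000 + p_m*0.000000 + p_d*0.000000] = 0.000000
  V(2,+0) = exp(-r*dt) * [p_u*0.519744 + p_m*0.000000 + p_d*0.000000] = 0.069558
  V(2,+1) = exp(-r*dt) * [p_u*1.360083 + p_m*0.519744 + p_d*0.000000] = 0.525929
  V(2,+2) = exp(-r*dt) * [p_u*2.644626 + p_m*1.360083 + p_d*0.519744] = 1.356277
  V(1,-1) = exp(-r*dt) * [p_u*0.069558 + p_m*0.000000 + p_d*0.000000] = 0.009309
  V(1,+0) = exp(-r*dt) * [p_u*0.525929 + p_m*0.069558 + p_d*0.000000] = 0.116411
  V(1,+1) = exp(-r*dt) * [p_u*1.356277 + p_m*0.525929 + p_d*0.069558] = 0.543215
  V(0,+0) = exp(-r*dt) * [p_u*0.543215 + p_m*0.116411 + p_d*0.009309] = 0.151561


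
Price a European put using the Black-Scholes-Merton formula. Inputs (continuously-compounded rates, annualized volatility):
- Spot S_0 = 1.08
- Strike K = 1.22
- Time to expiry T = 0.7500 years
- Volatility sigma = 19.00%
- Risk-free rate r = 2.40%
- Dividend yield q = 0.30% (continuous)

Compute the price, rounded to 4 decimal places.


d1 = (ln(S/K) + (r - q + 0.5*sigma^2) * T) / (sigma * sqrt(T)) = -0.56277866
d2 = d1 - sigma * sqrt(T) = -0.72732349
exp(-rT) = 0.98216103; exp(-qT) = 0.99775253
P = K * exp(-rT) * N(-d2) - S_0 * exp(-qT) * N(-d1)
N(-d1) = 0.71320719; N(-d2) = 0.76648609
P = 1.2200 * 0.98216103 * 0.76648609 - 1.0800 * 0.99775253 * 0.71320719 = 0.1499

Answer: Price = 0.1499


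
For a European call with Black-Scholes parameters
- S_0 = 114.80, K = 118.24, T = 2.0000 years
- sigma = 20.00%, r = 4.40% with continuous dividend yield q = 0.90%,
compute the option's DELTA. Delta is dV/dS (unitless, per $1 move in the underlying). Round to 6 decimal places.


Answer: Delta = 0.601078

Derivation:
d1 = 0.2845221854; d2 = 0.0016794730
phi(d1) = 0.3831169553; exp(-qT) = 0.9821610324; exp(-rT) = 0.9157608767
N(d1) = 0.6119948826
Delta = exp(-qT) * N(d1) = 0.9821610324 * 0.6119948826 = 0.601078


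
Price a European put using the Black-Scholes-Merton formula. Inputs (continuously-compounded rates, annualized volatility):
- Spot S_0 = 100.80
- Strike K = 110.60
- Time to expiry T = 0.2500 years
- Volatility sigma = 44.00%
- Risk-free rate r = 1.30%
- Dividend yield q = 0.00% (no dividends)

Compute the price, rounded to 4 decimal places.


d1 = (ln(S/K) + (r - q + 0.5*sigma^2) * T) / (sigma * sqrt(T)) = -0.29696242
d2 = d1 - sigma * sqrt(T) = -0.51696242
exp(-rT) = 0.99675528; exp(-qT) = 1.00000000
P = K * exp(-rT) * N(-d2) - S_0 * exp(-qT) * N(-d1)
N(-d1) = 0.61675240; N(-d2) = 0.69740881
P = 110.6000 * 0.99675528 * 0.69740881 - 100.8000 * 1.00000000 * 0.61675240 = 14.7145

Answer: Price = 14.7145


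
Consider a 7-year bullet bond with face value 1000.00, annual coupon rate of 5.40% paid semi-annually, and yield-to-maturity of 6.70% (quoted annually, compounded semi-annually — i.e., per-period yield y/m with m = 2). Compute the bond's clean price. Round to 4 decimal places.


Answer: Price = 928.2970

Derivation:
Coupon per period c = face * coupon_rate / m = 27.000000
Periods per year m = 2; per-period yield y/m = 0.033500
Number of cashflows N = 14
Cashflows (t years, CF_t, discount factor 1/(1+y/m)^(m*t), PV):
  t = 0.5000: CF_t = 27.000000, DF = 0.967586, PV = 26.124819
  t = 1.0000: CF_t = 27.000000, DF = 0.936222, PV = 25.278005
  t = 1.5000: CF_t = 27.000000, DF = 0.905876, PV = 24.458641
  t = 2.0000: CF_t = 27.000000, DF = 0.876512, PV = 23.665835
  t = 2.5000: CF_t = 27.000000, DF = 0.848101, PV = 22.898728
  t = 3.0000: CF_t = 27.000000, DF = 0.820611, PV = 22.156486
  t = 3.5000: CF_t = 27.000000, DF = 0.794011, PV = 21.438303
  t = 4.0000: CF_t = 27.000000, DF = 0.768274, PV = 20.743399
  t = 4.5000: CF_t = 27.000000, DF = 0.743371, PV = 20.071020
  t = 5.0000: CF_t = 27.000000, DF = 0.719275, PV = 19.420435
  t = 5.5000: CF_t = 27.000000, DF = 0.695961, PV = 18.790939
  t = 6.0000: CF_t = 27.000000, DF = 0.673402, PV = 18.181847
  t = 6.5000: CF_t = 27.000000, DF = 0.651574, PV = 17.592498
  t = 7.0000: CF_t = 1027.000000, DF = 0.630454, PV = 647.476052
Price P = sum_t PV_t = 928.297006


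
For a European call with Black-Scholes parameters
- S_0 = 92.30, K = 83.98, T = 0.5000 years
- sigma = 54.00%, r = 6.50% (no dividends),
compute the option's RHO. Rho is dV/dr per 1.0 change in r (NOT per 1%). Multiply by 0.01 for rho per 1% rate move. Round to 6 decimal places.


d1 = 0.5234304686; d2 = 0.1415928067
phi(d1) = 0.3478693639; exp(-qT) = 1.0000000000; exp(-rT) = 0.9680224498
N(d2) = 0.5562991755
Rho = K*T*exp(-rT)*N(d2) = 83.9800 * 0.5000 * 0.9680224498 * 0.5562991755 = 22.612039

Answer: Rho = 22.612039


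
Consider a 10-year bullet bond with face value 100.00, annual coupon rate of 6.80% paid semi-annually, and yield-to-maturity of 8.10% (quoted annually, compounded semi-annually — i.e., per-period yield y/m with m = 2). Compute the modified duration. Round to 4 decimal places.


Coupon per period c = face * coupon_rate / m = 3.400000
Periods per year m = 2; per-period yield y/m = 0.040500
Number of cashflows N = 20
Cashflows (t years, CF_t, discount factor 1/(1+y/m)^(m*t), PV):
  t = 0.5000: CF_t = 3.400000, DF = 0.961076, PV = 3.267660
  t = 1.0000: CF_t = 3.400000, DF = 0.923668, PV = 3.140471
  t = 1.5000: CF_t = 3.400000, DF = 0.887715, PV = 3.018232
  t = 2.0000: CF_t = 3.400000, DF = 0.853162, PV = 2.900752
  t = 2.5000: CF_t = 3.400000, DF = 0.819954, PV = 2.787844
  t = 3.0000: CF_t = 3.400000, DF = 0.788039, PV = 2.679331
  t = 3.5000: CF_t = 3.400000, DF = 0.757365, PV = 2.575042
  t = 4.0000: CF_t = 3.400000, DF = 0.727886, PV = 2.474812
  t = 4.5000: CF_t = 3.400000, DF = 0.699554, PV = 2.378484
  t = 5.0000: CF_t = 3.400000, DF = 0.672325, PV = 2.285904
  t = 5.5000: CF_t = 3.400000, DF = 0.646156, PV = 2.196929
  t = 6.0000: CF_t = 3.400000, DF = 0.621005, PV = 2.111416
  t = 6.5000: CF_t = 3.400000, DF = 0.596833, PV = 2.029233
  t = 7.0000: CF_t = 3.400000, DF = 0.573602, PV = 1.950248
  t = 7.5000: CF_t = 3.400000, DF = 0.551276, PV = 1.874337
  t = 8.0000: CF_t = 3.400000, DF = 0.529818, PV = 1.801381
  t = 8.5000: CF_t = 3.400000, DF = 0.509196, PV = 1.731265
  t = 9.0000: CF_t = 3.400000, DF = 0.489376, PV = 1.663878
  t = 9.5000: CF_t = 3.400000, DF = 0.470328, PV = 1.599114
  t = 10.0000: CF_t = 103.400000, DF = 0.452021, PV = 46.738939
Price P = sum_t PV_t = 91.205270
First compute Macaulay numerator sum_t t * PV_t:
  t * PV_t at t = 0.5000: 1.633830
  t * PV_t at t = 1.0000: 3.140471
  t * PV_t at t = 1.5000: 4.527348
  t * PV_t at t = 2.0000: 5.801504
  t * PV_t at t = 2.5000: 6.969610
  t * PV_t at t = 3.0000: 8.037994
  t * PV_t at t = 3.5000: 9.012647
  t * PV_t at t = 4.0000: 9.899249
  t * PV_t at t = 4.5000: 10.703176
  t * PV_t at t = 5.0000: 11.429522
  t * PV_t at t = 5.5000: 12.083109
  t * PV_t at t = 6.0000: 12.668499
  t * PV_t at t = 6.5000: 13.190012
  t * PV_t at t = 7.0000: 13.651733
  t * PV_t at t = 7.5000: 14.057527
  t * PV_t at t = 8.0000: 14.411048
  t * PV_t at t = 8.5000: 14.715750
  t * PV_t at t = 9.0000: 14.974899
  t * PV_t at t = 9.5000: 15.191579
  t * PV_t at t = 10.0000: 467.389388
Macaulay duration D = 663.488893 / 91.205270 = 7.274677
Modified duration = D / (1 + y/m) = 7.274677 / (1 + 0.040500) = 6.991521

Answer: Modified duration = 6.9915


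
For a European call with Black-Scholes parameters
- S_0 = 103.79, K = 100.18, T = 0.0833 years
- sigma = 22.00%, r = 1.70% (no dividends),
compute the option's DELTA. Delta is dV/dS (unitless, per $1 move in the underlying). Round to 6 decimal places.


Answer: Delta = 0.729593

Derivation:
d1 = 0.6115838017; d2 = 0.5480879751
phi(d1) = 0.3308944269; exp(-qT) = 1.0000000000; exp(-rT) = 0.9985849022
N(d1) = 0.7295934211
Delta = exp(-qT) * N(d1) = 1.0000000000 * 0.7295934211 = 0.729593


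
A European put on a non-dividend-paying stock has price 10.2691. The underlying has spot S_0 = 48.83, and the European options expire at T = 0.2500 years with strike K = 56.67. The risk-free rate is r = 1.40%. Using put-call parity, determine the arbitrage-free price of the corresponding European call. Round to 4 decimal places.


Put-call parity: C - P = S_0 * exp(-qT) - K * exp(-rT).
S_0 * exp(-qT) = 48.8300 * 1.00000000 = 48.83000000
K * exp(-rT) = 56.6700 * 0.99650612 = 56.47200170
C = P + S*exp(-qT) - K*exp(-rT)
C = 10.2691 + 48.83000000 - 56.47200170 = 2.6271

Answer: Call price = 2.6271


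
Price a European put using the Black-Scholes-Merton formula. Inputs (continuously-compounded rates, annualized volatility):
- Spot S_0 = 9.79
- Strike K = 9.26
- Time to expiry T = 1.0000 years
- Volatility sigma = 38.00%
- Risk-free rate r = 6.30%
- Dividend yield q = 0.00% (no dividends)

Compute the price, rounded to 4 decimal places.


d1 = (ln(S/K) + (r - q + 0.5*sigma^2) * T) / (sigma * sqrt(T)) = 0.50225634
d2 = d1 - sigma * sqrt(T) = 0.12225634
exp(-rT) = 0.93894347; exp(-qT) = 1.00000000
P = K * exp(-rT) * N(-d2) - S_0 * exp(-qT) * N(-d1)
N(-d1) = 0.30774361; N(-d2) = 0.45134801
P = 9.2600 * 0.93894347 * 0.45134801 - 9.7900 * 1.00000000 * 0.30774361 = 0.9115

Answer: Price = 0.9115


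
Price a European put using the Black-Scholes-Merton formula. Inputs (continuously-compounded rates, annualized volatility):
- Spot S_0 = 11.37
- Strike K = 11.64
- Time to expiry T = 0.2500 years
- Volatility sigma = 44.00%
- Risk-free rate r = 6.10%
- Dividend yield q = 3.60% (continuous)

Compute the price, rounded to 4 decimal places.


Answer: Price = 1.0964

Derivation:
d1 = (ln(S/K) + (r - q + 0.5*sigma^2) * T) / (sigma * sqrt(T)) = 0.03173121
d2 = d1 - sigma * sqrt(T) = -0.18826879
exp(-rT) = 0.98486569; exp(-qT) = 0.99104038
P = K * exp(-rT) * N(-d2) - S_0 * exp(-qT) * N(-d1)
N(-d1) = 0.48734320; N(-d2) = 0.57466703
P = 11.6400 * 0.98486569 * 0.57466703 - 11.3700 * 0.99104038 * 0.48734320 = 1.0964


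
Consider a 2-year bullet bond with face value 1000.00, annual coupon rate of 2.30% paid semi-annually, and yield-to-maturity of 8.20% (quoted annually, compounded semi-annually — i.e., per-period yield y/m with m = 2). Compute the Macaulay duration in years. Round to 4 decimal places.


Coupon per period c = face * coupon_rate / m = 11.500000
Periods per year m = 2; per-period yield y/m = 0.041000
Number of cashflows N = 4
Cashflows (t years, CF_t, discount factor 1/(1+y/m)^(m*t), PV):
  t = 0.5000: CF_t = 11.500000, DF = 0.960615, PV = 11.047070
  t = 1.0000: CF_t = 11.500000, DF = 0.922781, PV = 10.611979
  t = 1.5000: CF_t = 11.500000, DF = 0.886437, PV = 10.194024
  t = 2.0000: CF_t = 1011.500000, DF = 0.851524, PV = 861.316901
Price P = sum_t PV_t = 893.169974
Macaulay numerator sum_t t * PV_t:
  t * PV_t at t = 0.5000: 5.523535
  t * PV_t at t = 1.0000: 10.611979
  t * PV_t at t = 1.5000: 15.291036
  t * PV_t at t = 2.0000: 1722.633802
Macaulay duration D = (sum_t t * PV_t) / P = 1754.060352 / 893.169974 = 1.963860

Answer: Macaulay duration = 1.9639 years


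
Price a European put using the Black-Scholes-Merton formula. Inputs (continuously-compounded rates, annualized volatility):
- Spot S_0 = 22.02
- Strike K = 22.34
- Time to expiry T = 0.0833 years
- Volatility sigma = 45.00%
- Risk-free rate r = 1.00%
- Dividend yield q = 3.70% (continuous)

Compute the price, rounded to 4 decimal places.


d1 = (ln(S/K) + (r - q + 0.5*sigma^2) * T) / (sigma * sqrt(T)) = -0.06346455
d2 = d1 - sigma * sqrt(T) = -0.19334237
exp(-rT) = 0.99916735; exp(-qT) = 0.99692264
P = K * exp(-rT) * N(-d2) - S_0 * exp(-qT) * N(-d1)
N(-d1) = 0.52530170; N(-d2) = 0.57665458
P = 22.3400 * 0.99916735 * 0.57665458 - 22.0200 * 0.99692264 * 0.52530170 = 1.3402

Answer: Price = 1.3402


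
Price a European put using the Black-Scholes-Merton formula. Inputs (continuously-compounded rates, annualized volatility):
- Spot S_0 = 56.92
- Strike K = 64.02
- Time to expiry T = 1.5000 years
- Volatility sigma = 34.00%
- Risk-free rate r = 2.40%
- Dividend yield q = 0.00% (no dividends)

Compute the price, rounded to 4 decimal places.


Answer: Price = 12.3892

Derivation:
d1 = (ln(S/K) + (r - q + 0.5*sigma^2) * T) / (sigma * sqrt(T)) = 0.01237050
d2 = d1 - sigma * sqrt(T) = -0.40404276
exp(-rT) = 0.96464029; exp(-qT) = 1.00000000
P = K * exp(-rT) * N(-d2) - S_0 * exp(-qT) * N(-d1)
N(-d1) = 0.49506501; N(-d2) = 0.65690936
P = 64.0200 * 0.96464029 * 0.65690936 - 56.9200 * 1.00000000 * 0.49506501 = 12.3892


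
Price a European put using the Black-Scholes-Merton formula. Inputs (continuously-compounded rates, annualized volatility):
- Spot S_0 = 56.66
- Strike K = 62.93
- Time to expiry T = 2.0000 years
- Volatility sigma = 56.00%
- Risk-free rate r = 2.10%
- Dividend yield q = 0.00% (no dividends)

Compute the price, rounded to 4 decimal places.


d1 = (ln(S/K) + (r - q + 0.5*sigma^2) * T) / (sigma * sqrt(T)) = 0.31648773
d2 = d1 - sigma * sqrt(T) = -0.47547186
exp(-rT) = 0.95886978; exp(-qT) = 1.00000000
P = K * exp(-rT) * N(-d2) - S_0 * exp(-qT) * N(-d1)
N(-d1) = 0.37581617; N(-d2) = 0.68277466
P = 62.9300 * 0.95886978 * 0.68277466 - 56.6600 * 1.00000000 * 0.37581617 = 19.9060

Answer: Price = 19.9060


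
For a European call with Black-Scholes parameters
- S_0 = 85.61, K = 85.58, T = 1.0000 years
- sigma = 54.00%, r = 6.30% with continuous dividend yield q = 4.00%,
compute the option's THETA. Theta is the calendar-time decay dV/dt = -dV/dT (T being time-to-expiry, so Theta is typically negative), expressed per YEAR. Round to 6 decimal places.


d1 = 0.3132416440; d2 = -0.2267583560
phi(d1) = 0.3798424578; exp(-qT) = 0.9607894392; exp(-rT) = 0.9389434737
Theta = -S*exp(-qT)*phi(d1)*sigma/(2*sqrt(T)) - r*K*exp(-rT)*N(d2) + q*S*exp(-qT)*N(d1)
N(d1) = 0.6229514591; N(d2) = 0.4103058236; sqrt(T) = 1.0000000000
Term 1 = -85.6100 * 0.9607894392 * 0.3798424578 * 0.5400 / (2 * 1.0000000000) = -8.4356779133
Term 2 = -0.0630 * 85.5800 * 0.9389434737 * 0.4103058236 = -2.0771122179
Term 3 = 0.0400 * 85.6100 * 0.9607894392 * 0.6229514591 = 2.0495896368
Theta = -8.4356779133 + (-2.0771122179) + (2.0495896368) = -8.463200

Answer: Theta = -8.463200


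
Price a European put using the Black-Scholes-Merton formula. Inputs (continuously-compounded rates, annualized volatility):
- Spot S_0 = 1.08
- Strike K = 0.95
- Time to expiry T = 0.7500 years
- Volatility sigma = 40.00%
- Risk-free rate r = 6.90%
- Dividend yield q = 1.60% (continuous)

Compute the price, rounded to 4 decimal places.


d1 = (ln(S/K) + (r - q + 0.5*sigma^2) * T) / (sigma * sqrt(T)) = 0.65819182
d2 = d1 - sigma * sqrt(T) = 0.31178166
exp(-rT) = 0.94956623; exp(-qT) = 0.98807171
P = K * exp(-rT) * N(-d2) - S_0 * exp(-qT) * N(-d1)
N(-d1) = 0.25520744; N(-d2) = 0.37760323
P = 0.9500 * 0.94956623 * 0.37760323 - 1.0800 * 0.98807171 * 0.25520744 = 0.0683

Answer: Price = 0.0683


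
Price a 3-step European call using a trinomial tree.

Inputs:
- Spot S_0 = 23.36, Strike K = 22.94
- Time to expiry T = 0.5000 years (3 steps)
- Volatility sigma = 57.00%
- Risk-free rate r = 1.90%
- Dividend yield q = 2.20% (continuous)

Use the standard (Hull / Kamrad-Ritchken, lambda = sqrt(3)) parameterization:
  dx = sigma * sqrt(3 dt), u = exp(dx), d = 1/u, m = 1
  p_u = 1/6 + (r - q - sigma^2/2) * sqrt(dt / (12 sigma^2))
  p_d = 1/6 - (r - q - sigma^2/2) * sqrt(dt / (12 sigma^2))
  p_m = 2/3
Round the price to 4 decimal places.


Answer: Price = V(0,0) = 3.5435

Derivation:
dt = T/N = 0.166667; dx = sigma*sqrt(3*dt) = 0.403051
u = exp(dx) = 1.496383; d = 1/u = 0.668278
p_u = 0.132459, p_m = 0.666667, p_d = 0.200875
Discount per step: exp(-r*dt) = 0.996838
Stock lattice S(k, j) with j the centered position index:
  k=0: S(0,+0) = 23.3600
  k=1: S(1,-1) = 15.6110; S(1,+0) = 23.3600; S(1,+1) = 34.9555
  k=2: S(2,-2) = 10.4325; S(2,-1) = 15.6110; S(2,+0) = 23.3600; S(2,+1) = 34.9555; S(2,+2) = 52.3068
  k=3: S(3,-3) = 6.9718; S(3,-2) = 10.4325; S(3,-1) = 15.6110; S(3,+0) = 23.3600; S(3,+1) = 34.9555; S(3,+2) = 52.3068; S(3,+3) = 78.2710
Terminal payoffs V(N, j) = max(S_T - K, 0):
  V(3,-3) = 0.000000; V(3,-2) = 0.000000; V(3,-1) = 0.000000; V(3,+0) = 0.420000; V(3,+1) = 12.015507; V(3,+2) = 29.366827; V(3,+3) = 55.331046
Backward induction: V(k, j) = exp(-r*dt) * [p_u * V(k+1, j+1) + p_m * V(k+1, j) + p_d * V(k+1, j-1)]
  V(2,-2) = exp(-r*dt) * [p_u*0.000000 + p_m*0.000000 + p_d*0.000000] = 0.000000
  V(2,-1) = exp(-r*dt) * [p_u*0.420000 + p_m*0.000000 + p_d*0.000000] = 0.055457
  V(2,+0) = exp(-r*dt) * [p_u*12.015507 + p_m*0.420000 + p_d*0.000000] = 1.865643
  V(2,+1) = exp(-r*dt) * [p_u*29.366827 + p_m*12.015507 + p_d*0.420000] = 11.946709
  V(2,+2) = exp(-r*dt) * [p_u*55.331046 + p_m*29.366827 + p_d*12.015507] = 29.227877
  V(1,-1) = exp(-r*dt) * [p_u*1.865643 + p_m*0.055457 + p_d*0.000000] = 0.283194
  V(1,+0) = exp(-r*dt) * [p_u*11.946709 + p_m*1.865643 + p_d*0.055457] = 2.828378
  V(1,+1) = exp(-r*dt) * [p_u*29.227877 + p_m*11.946709 + p_d*1.865643] = 12.172117
  V(0,+0) = exp(-r*dt) * [p_u*12.172117 + p_m*2.828378 + p_d*0.283194] = 3.543537
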